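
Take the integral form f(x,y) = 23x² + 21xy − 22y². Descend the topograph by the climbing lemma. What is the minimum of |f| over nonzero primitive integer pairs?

river: ρ → (-22,23,22)
river: ρ → (22,21,-23)
river: ρ → (-23,25,20)
river: ρ → (20,15,-28)
river: ρ → (-28,41,7)
river: ρ → (7,43,-22)
river: ρ → (-22,45,5)
river: ρ → (5,45,-22)
river: ρ → (-22,43,7)
river: ρ → (7,41,-28)
river: ρ → (-28,15,20)
river: ρ → (20,25,-23)
river: ρ → (-23,21,22)
river: ρ → (22,23,-22)
river: ρ → (-22,21,23)
river: ρ → (23,25,-20)
river: ρ → (-20,15,28)
river: ρ → (28,41,-7)
river: ρ → (-7,43,22)
river: ρ → (22,45,-5)
river: ρ → (-5,45,22)
river: ρ → (22,43,-7)
river: ρ → (-7,41,28)
river: ρ → (28,15,-20)
river: ρ → (-20,25,23)
river: ρ → (23,21,-22)
closes: descent 0, river 26
min |a| on river = 5

5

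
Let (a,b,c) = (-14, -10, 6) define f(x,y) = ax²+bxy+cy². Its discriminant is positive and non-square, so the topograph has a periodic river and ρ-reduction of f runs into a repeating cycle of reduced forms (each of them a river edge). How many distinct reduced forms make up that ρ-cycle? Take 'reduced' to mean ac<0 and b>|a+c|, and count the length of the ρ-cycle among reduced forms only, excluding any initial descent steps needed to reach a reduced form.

D = 436, ⌊√D⌋ = 20
descent: ρ → (6,10,-14)  [lands on river]
river: ρ → (-14,18,2)
river: ρ → (2,18,-14)
river: ρ → (-14,10,6)
river: ρ → (6,14,-10)
river: ρ → (-10,6,10)
river: ρ → (10,14,-6)
river: ρ → (-6,10,14)
river: ρ → (14,18,-2)
river: ρ → (-2,18,14)
river: ρ → (14,10,-6)
river: ρ → (-6,14,10)
river: ρ → (10,6,-10)
river: ρ → (-10,14,6)
ρ-cycle length = 14 (tail of 1 descent step not counted)

14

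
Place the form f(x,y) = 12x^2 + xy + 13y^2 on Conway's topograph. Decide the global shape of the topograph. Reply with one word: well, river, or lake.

D = b²−4ac = 1² − 4·12·13 = -623
D < 0 ⇒ definite ⇒ every region one sign ⇒ single well

well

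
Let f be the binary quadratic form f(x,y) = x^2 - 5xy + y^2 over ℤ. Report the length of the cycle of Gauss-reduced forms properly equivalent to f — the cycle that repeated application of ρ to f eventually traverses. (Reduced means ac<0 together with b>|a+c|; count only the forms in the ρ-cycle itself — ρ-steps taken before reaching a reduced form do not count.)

D = 21, ⌊√D⌋ = 4
descent: ρ → (1,3,-3)  [lands on river]
river: ρ → (-3,3,1)
ρ-cycle length = 2 (tail of 1 descent step not counted)

2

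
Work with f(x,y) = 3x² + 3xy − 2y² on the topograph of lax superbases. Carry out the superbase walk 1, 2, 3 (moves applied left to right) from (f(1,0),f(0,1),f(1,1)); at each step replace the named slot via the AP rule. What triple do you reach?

start (3,-2,4) = (f(1,0),f(0,1),f(1,1))
replace slot 1: 2·((-2)+4) − 3 = 1 → (1,-2,4)
replace slot 2: 2·(1+4) − (-2) = 12 → (1,12,4)
replace slot 3: 2·(1+12) − 4 = 22 → (1,12,22)

1,12,22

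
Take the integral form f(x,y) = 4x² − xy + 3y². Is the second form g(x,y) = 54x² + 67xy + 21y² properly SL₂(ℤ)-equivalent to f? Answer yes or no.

D₁ = -47, D₂ = -47
f: flip: (4,-1,3)→(3,1,4)
f: reduced (well bottom): (3,1,4) with a≤c, −a<b≤a
g: translate: b→-41 (≡67 mod 108), so (54,67,21)→(54,-41,8)
g: flip: (54,-41,8)→(8,41,54)
g: translate: b→-7 (≡41 mod 16), so (8,41,54)→(8,-7,3)
g: flip: (8,-7,3)→(3,7,8)
g: translate: b→1 (≡7 mod 6), so (3,7,8)→(3,1,4)
g: reduced (well bottom): (3,1,4) with a≤c, −a<b≤a
reduced forms (3, 1, 4) vs (3, 1, 4) ⇒ equivalent

yes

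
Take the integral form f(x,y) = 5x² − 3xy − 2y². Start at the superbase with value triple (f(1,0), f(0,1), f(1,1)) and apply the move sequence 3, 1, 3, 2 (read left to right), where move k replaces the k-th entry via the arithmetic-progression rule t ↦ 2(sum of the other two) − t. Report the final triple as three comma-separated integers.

start (5,-2,0) = (f(1,0),f(0,1),f(1,1))
replace slot 3: 2·(5+(-2)) − 0 = 6 → (5,-2,6)
replace slot 1: 2·((-2)+6) − 5 = 3 → (3,-2,6)
replace slot 3: 2·(3+(-2)) − 6 = -4 → (3,-2,-4)
replace slot 2: 2·(3+(-4)) − (-2) = 0 → (3,0,-4)

3,0,-4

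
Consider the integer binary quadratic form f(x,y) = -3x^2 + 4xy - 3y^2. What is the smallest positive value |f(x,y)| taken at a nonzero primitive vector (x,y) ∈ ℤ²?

translate: b→2 (≡-4 mod 6), so (3,-4,3)→(3,2,2)
flip: (3,2,2)→(2,-2,3)
translate: b→2 (≡-2 mod 4), so (2,-2,3)→(2,2,3)
reduced (well bottom): (2,2,3) with a≤c, −a<b≤a
well minimum |f| = |-2| = 2 (negative-definite)

2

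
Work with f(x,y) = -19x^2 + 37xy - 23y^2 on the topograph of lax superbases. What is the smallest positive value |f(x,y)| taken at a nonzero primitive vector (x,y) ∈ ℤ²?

translate: b→1 (≡-37 mod 38), so (19,-37,23)→(19,1,5)
flip: (19,1,5)→(5,-1,19)
reduced (well bottom): (5,-1,19) with a≤c, −a<b≤a
well minimum |f| = |-5| = 5 (negative-definite)

5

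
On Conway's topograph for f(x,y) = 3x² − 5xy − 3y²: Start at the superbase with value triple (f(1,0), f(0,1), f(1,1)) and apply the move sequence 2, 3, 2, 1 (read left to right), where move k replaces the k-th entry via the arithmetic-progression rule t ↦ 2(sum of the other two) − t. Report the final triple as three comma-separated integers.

start (3,-3,-5) = (f(1,0),f(0,1),f(1,1))
replace slot 2: 2·(3+(-5)) − (-3) = -1 → (3,-1,-5)
replace slot 3: 2·(3+(-1)) − (-5) = 9 → (3,-1,9)
replace slot 2: 2·(3+9) − (-1) = 25 → (3,25,9)
replace slot 1: 2·(25+9) − 3 = 65 → (65,25,9)

65,25,9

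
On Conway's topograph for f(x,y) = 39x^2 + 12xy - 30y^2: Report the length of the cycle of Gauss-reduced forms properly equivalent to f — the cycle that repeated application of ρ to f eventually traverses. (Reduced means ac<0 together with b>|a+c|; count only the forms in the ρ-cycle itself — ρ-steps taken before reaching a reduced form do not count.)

D = 4824, ⌊√D⌋ = 69
river: ρ → (-30,48,21)
river: ρ → (21,36,-42)
river: ρ → (-42,48,15)
river: ρ → (15,42,-51)
river: ρ → (-51,60,6)
river: ρ → (6,60,-51)
river: ρ → (-51,42,15)
river: ρ → (15,48,-42)
river: ρ → (-42,36,21)
river: ρ → (21,48,-30)
river: ρ → (-30,12,39)
river: ρ → (39,66,-3)
river: ρ → (-3,66,39)
river: ρ → (39,12,-30)
ρ-cycle length = 14 (tail of 0 descent steps not counted)

14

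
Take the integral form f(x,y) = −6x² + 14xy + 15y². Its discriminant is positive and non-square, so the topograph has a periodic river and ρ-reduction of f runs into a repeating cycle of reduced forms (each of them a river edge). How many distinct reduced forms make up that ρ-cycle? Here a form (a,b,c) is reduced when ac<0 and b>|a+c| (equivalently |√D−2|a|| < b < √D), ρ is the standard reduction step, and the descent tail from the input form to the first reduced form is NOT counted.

D = 556, ⌊√D⌋ = 23
river: ρ → (15,16,-5)
river: ρ → (-5,14,18)
river: ρ → (18,22,-1)
river: ρ → (-1,22,18)
river: ρ → (18,14,-5)
river: ρ → (-5,16,15)
river: ρ → (15,14,-6)
river: ρ → (-6,22,3)
river: ρ → (3,20,-13)
river: ρ → (-13,6,10)
river: ρ → (10,14,-9)
river: ρ → (-9,22,2)
river: ρ → (2,22,-9)
river: ρ → (-9,14,10)
river: ρ → (10,6,-13)
river: ρ → (-13,20,3)
river: ρ → (3,22,-6)
river: ρ → (-6,14,15)
ρ-cycle length = 18 (tail of 0 descent steps not counted)

18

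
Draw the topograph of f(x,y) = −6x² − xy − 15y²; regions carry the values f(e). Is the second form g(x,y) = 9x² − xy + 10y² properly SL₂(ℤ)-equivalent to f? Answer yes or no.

D₁ = -359, D₂ = -359
f is negative-definite; reduce −f:
−f: reduced (well bottom): (6,1,15) with a≤c, −a<b≤a
flip sign back: reduced form of f is (-6,-1,-15)
g: reduced (well bottom): (9,-1,10) with a≤c, −a<b≤a
reduced forms (-6, -1, -15) vs (9, -1, 10) ⇒ inequivalent

no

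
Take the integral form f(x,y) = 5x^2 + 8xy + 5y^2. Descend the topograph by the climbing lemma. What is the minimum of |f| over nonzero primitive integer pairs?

translate: b→-2 (≡8 mod 10), so (5,8,5)→(5,-2,2)
flip: (5,-2,2)→(2,2,5)
reduced (well bottom): (2,2,5) with a≤c, −a<b≤a
well minimum = a = 2

2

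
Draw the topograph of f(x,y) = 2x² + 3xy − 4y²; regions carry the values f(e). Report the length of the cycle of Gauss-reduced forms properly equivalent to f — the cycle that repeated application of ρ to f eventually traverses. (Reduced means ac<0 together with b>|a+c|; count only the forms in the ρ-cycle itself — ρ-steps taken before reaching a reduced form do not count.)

D = 41, ⌊√D⌋ = 6
river: ρ → (-4,5,1)
river: ρ → (1,5,-4)
river: ρ → (-4,3,2)
river: ρ → (2,5,-2)
river: ρ → (-2,3,4)
river: ρ → (4,5,-1)
river: ρ → (-1,5,4)
river: ρ → (4,3,-2)
river: ρ → (-2,5,2)
river: ρ → (2,3,-4)
ρ-cycle length = 10 (tail of 0 descent steps not counted)

10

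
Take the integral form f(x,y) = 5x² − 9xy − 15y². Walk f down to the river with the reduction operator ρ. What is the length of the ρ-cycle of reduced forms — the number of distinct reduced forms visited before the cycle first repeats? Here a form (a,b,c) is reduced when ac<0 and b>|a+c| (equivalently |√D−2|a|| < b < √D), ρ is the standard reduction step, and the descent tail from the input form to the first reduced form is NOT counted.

D = 381, ⌊√D⌋ = 19
descent: ρ → (-15,9,5)
descent: ρ → (5,11,-13)  [lands on river]
river: ρ → (-13,15,3)
river: ρ → (3,15,-13)
river: ρ → (-13,11,5)
river: ρ → (5,19,-1)
river: ρ → (-1,19,5)
ρ-cycle length = 6 (tail of 2 descent steps not counted)

6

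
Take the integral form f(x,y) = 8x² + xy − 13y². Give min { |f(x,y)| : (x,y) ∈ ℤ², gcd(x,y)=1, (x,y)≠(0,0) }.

descent: ρ → (-13,-1,8)
descent: ρ → (8,17,-4)  [lands on river]
river: ρ → (-4,15,12)
river: ρ → (12,9,-7)
river: ρ → (-7,19,2)
river: ρ → (2,17,-16)
river: ρ → (-16,15,3)
river: ρ → (3,15,-16)
river: ρ → (-16,17,2)
river: ρ → (2,19,-7)
river: ρ → (-7,9,12)
river: ρ → (12,15,-4)
river: ρ → (-4,17,8)
river: ρ → (8,15,-6)
river: ρ → (-6,9,14)
river: ρ → (14,19,-1)
river: ρ → (-1,19,14)
river: ρ → (14,9,-6)
river: ρ → (-6,15,8)
closes: descent 2, river 18
min |a| on river = 1

1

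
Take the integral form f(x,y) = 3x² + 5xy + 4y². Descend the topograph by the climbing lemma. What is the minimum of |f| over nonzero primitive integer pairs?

translate: b→-1 (≡5 mod 6), so (3,5,4)→(3,-1,2)
flip: (3,-1,2)→(2,1,3)
reduced (well bottom): (2,1,3) with a≤c, −a<b≤a
well minimum = a = 2

2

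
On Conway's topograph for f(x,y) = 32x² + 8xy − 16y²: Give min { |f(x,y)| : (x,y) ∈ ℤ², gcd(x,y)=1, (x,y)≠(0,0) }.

descent: ρ → (-16,24,24)  [lands on river]
river: ρ → (24,24,-16)
river: ρ → (-16,40,8)
river: ρ → (8,40,-16)
closes: descent 1, river 4
min |a| on river = 8

8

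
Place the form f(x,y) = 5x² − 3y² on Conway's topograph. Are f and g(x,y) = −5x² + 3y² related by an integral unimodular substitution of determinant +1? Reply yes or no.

D₁ = 60, D₂ = 60
river cycle of f (length 2): (-3, 6, 2), (2, 6, -3)
river cycle of g (length 2): (3, 6, -2), (-2, 6, 3)
cycles differ ⇒ inequivalent

no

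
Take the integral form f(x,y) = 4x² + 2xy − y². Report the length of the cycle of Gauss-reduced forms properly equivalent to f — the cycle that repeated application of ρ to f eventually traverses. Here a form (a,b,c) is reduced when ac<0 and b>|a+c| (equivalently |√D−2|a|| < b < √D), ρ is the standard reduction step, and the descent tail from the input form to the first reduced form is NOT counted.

D = 20, ⌊√D⌋ = 4
descent: ρ → (-1,4,1)  [lands on river]
river: ρ → (1,4,-1)
ρ-cycle length = 2 (tail of 1 descent step not counted)

2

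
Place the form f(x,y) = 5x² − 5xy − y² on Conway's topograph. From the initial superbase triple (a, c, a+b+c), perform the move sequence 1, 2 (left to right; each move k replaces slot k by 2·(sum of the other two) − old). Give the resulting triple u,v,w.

start (5,-1,-1) = (f(1,0),f(0,1),f(1,1))
replace slot 1: 2·((-1)+(-1)) − 5 = -9 → (-9,-1,-1)
replace slot 2: 2·((-9)+(-1)) − (-1) = -19 → (-9,-19,-1)

-9,-19,-1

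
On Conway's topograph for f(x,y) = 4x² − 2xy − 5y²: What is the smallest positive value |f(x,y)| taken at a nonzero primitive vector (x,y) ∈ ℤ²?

descent: ρ → (-5,2,4)  [lands on river]
river: ρ → (4,6,-3)
river: ρ → (-3,6,4)
river: ρ → (4,2,-5)
river: ρ → (-5,8,1)
river: ρ → (1,8,-5)
closes: descent 1, river 6
min |a| on river = 1

1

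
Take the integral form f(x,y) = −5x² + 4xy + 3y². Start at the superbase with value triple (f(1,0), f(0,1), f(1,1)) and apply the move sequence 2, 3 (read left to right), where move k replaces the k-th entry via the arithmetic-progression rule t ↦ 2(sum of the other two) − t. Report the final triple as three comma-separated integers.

start (-5,3,2) = (f(1,0),f(0,1),f(1,1))
replace slot 2: 2·((-5)+2) − 3 = -9 → (-5,-9,2)
replace slot 3: 2·((-5)+(-9)) − 2 = -30 → (-5,-9,-30)

-5,-9,-30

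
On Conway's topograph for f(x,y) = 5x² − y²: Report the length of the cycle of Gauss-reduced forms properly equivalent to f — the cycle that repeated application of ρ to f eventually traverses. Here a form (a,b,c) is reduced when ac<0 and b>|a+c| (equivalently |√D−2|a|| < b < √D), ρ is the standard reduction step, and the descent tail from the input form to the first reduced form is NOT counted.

D = 20, ⌊√D⌋ = 4
descent: ρ → (-1,4,1)  [lands on river]
river: ρ → (1,4,-1)
ρ-cycle length = 2 (tail of 1 descent step not counted)

2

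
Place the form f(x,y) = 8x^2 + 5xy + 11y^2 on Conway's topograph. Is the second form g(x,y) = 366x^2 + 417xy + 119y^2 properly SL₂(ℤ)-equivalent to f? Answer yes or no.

D₁ = -327, D₂ = -327
f: reduced (well bottom): (8,5,11) with a≤c, −a<b≤a
g: translate: b→-315 (≡417 mod 732), so (366,417,119)→(366,-315,68)
g: flip: (366,-315,68)→(68,315,366)
g: translate: b→43 (≡315 mod 136), so (68,315,366)→(68,43,8)
g: flip: (68,43,8)→(8,-43,68)
g: translate: b→5 (≡-43 mod 16), so (8,-43,68)→(8,5,11)
g: reduced (well bottom): (8,5,11) with a≤c, −a<b≤a
reduced forms (8, 5, 11) vs (8, 5, 11) ⇒ equivalent

yes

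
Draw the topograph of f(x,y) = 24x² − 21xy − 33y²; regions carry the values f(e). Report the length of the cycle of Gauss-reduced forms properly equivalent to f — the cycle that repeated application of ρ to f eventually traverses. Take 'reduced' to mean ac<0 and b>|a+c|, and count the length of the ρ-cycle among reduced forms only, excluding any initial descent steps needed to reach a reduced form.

D = 3609, ⌊√D⌋ = 60
descent: ρ → (-33,21,24)  [lands on river]
river: ρ → (24,27,-30)
river: ρ → (-30,33,21)
river: ρ → (21,51,-12)
river: ρ → (-12,45,33)
river: ρ → (33,21,-24)
river: ρ → (-24,27,30)
river: ρ → (30,33,-21)
river: ρ → (-21,51,12)
river: ρ → (12,45,-33)
ρ-cycle length = 10 (tail of 1 descent step not counted)

10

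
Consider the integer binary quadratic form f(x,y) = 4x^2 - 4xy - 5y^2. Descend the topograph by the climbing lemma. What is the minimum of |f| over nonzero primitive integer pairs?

descent: ρ → (-5,4,4)  [lands on river]
river: ρ → (4,4,-5)
river: ρ → (-5,6,3)
river: ρ → (3,6,-5)
closes: descent 1, river 4
min |a| on river = 3

3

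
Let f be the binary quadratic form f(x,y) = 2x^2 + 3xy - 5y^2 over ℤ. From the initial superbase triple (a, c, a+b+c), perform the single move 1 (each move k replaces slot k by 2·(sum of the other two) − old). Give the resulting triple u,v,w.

start (2,-5,0) = (f(1,0),f(0,1),f(1,1))
replace slot 1: 2·((-5)+0) − 2 = -12 → (-12,-5,0)

-12,-5,0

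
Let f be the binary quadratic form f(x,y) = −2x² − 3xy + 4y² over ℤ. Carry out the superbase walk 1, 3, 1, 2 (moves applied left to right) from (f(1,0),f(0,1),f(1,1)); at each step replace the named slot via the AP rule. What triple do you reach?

start (-2,4,-1) = (f(1,0),f(0,1),f(1,1))
replace slot 1: 2·(4+(-1)) − (-2) = 8 → (8,4,-1)
replace slot 3: 2·(8+4) − (-1) = 25 → (8,4,25)
replace slot 1: 2·(4+25) − 8 = 50 → (50,4,25)
replace slot 2: 2·(50+25) − 4 = 146 → (50,146,25)

50,146,25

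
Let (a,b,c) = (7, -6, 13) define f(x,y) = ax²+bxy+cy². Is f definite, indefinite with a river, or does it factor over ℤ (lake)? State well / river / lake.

D = b²−4ac = (-6)² − 4·7·13 = -328
D < 0 ⇒ definite ⇒ every region one sign ⇒ single well

well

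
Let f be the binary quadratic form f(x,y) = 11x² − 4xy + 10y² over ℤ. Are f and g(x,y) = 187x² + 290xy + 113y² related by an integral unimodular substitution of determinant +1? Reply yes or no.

D₁ = -424, D₂ = -424
f: flip: (11,-4,10)→(10,4,11)
f: reduced (well bottom): (10,4,11) with a≤c, −a<b≤a
g: translate: b→-84 (≡290 mod 374), so (187,290,113)→(187,-84,10)
g: flip: (187,-84,10)→(10,84,187)
g: translate: b→4 (≡84 mod 20), so (10,84,187)→(10,4,11)
g: reduced (well bottom): (10,4,11) with a≤c, −a<b≤a
reduced forms (10, 4, 11) vs (10, 4, 11) ⇒ equivalent

yes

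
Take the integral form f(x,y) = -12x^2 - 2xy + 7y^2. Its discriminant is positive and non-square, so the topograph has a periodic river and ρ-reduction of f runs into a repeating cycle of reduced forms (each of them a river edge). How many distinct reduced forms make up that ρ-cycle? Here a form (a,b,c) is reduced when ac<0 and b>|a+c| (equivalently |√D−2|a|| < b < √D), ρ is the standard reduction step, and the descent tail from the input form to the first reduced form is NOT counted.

D = 340, ⌊√D⌋ = 18
descent: ρ → (7,16,-3)  [lands on river]
river: ρ → (-3,14,12)
river: ρ → (12,10,-5)
river: ρ → (-5,10,12)
river: ρ → (12,14,-3)
river: ρ → (-3,16,7)
river: ρ → (7,12,-7)
river: ρ → (-7,16,3)
river: ρ → (3,14,-12)
river: ρ → (-12,10,5)
river: ρ → (5,10,-12)
river: ρ → (-12,14,3)
river: ρ → (3,16,-7)
river: ρ → (-7,12,7)
ρ-cycle length = 14 (tail of 1 descent step not counted)

14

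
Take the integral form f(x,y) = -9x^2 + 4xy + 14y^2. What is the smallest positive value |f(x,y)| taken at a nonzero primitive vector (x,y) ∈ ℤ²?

descent: ρ → (14,-4,-9)
descent: ρ → (-9,22,1)  [lands on river]
river: ρ → (1,22,-9)
river: ρ → (-9,14,9)
river: ρ → (9,22,-1)
river: ρ → (-1,22,9)
river: ρ → (9,14,-9)
closes: descent 2, river 6
min |a| on river = 1

1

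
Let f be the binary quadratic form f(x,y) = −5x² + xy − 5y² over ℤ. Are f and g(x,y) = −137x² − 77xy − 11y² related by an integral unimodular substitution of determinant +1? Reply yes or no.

D₁ = -99, D₂ = -99
f is negative-definite; reduce −f:
−f: flip: (5,-1,5)→(5,1,5)
−f: reduced (well bottom): (5,1,5) with a≤c, −a<b≤a
flip sign back: reduced form of f is (-5,-1,-5)
g is negative-definite; reduce −g:
−g: flip: (137,77,11)→(11,-77,137)
−g: translate: b→11 (≡-77 mod 22), so (11,-77,137)→(11,11,5)
−g: flip: (11,11,5)→(5,-11,11)
−g: translate: b→-1 (≡-11 mod 10), so (5,-11,11)→(5,-1,5)
−g: flip: (5,-1,5)→(5,1,5)
−g: reduced (well bottom): (5,1,5) with a≤c, −a<b≤a
flip sign back: reduced form of g is (-5,-1,-5)
reduced forms (-5, -1, -5) vs (-5, -1, -5) ⇒ equivalent

yes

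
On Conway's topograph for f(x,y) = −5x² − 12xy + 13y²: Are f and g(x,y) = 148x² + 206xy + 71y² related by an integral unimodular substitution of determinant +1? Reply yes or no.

D₁ = 404, D₂ = 404
river cycle of f (length 6): (13, 12, -5), (-5, 18, 4), (4, 14, -13), (-13, 12, 5), (5, 18, -4), (-4, 14, 13)
river cycle of g (length 6): (13, 12, -5), (-5, 18, 4), (4, 14, -13), (-13, 12, 5), (5, 18, -4), (-4, 14, 13)
cycles coincide ⇒ equivalent

yes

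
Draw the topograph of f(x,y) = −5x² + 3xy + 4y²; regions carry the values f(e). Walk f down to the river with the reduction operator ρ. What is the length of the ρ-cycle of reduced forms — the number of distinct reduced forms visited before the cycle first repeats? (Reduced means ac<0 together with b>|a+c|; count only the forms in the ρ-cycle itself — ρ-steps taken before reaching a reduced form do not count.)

D = 89, ⌊√D⌋ = 9
river: ρ → (4,5,-4)
river: ρ → (-4,3,5)
river: ρ → (5,7,-2)
river: ρ → (-2,9,1)
river: ρ → (1,9,-2)
river: ρ → (-2,7,5)
river: ρ → (5,3,-4)
river: ρ → (-4,5,4)
river: ρ → (4,3,-5)
river: ρ → (-5,7,2)
river: ρ → (2,9,-1)
river: ρ → (-1,9,2)
river: ρ → (2,7,-5)
river: ρ → (-5,3,4)
ρ-cycle length = 14 (tail of 0 descent steps not counted)

14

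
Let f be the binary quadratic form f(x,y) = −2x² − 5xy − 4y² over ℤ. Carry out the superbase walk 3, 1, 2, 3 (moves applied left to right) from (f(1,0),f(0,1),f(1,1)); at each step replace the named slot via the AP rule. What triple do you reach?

start (-2,-4,-11) = (f(1,0),f(0,1),f(1,1))
replace slot 3: 2·((-2)+(-4)) − (-11) = -1 → (-2,-4,-1)
replace slot 1: 2·((-4)+(-1)) − (-2) = -8 → (-8,-4,-1)
replace slot 2: 2·((-8)+(-1)) − (-4) = -14 → (-8,-14,-1)
replace slot 3: 2·((-8)+(-14)) − (-1) = -43 → (-8,-14,-43)

-8,-14,-43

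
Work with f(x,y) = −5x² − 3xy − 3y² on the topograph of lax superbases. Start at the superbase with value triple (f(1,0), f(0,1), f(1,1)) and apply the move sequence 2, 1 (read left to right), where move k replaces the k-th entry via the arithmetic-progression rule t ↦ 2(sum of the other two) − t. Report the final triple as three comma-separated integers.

start (-5,-3,-11) = (f(1,0),f(0,1),f(1,1))
replace slot 2: 2·((-5)+(-11)) − (-3) = -29 → (-5,-29,-11)
replace slot 1: 2·((-29)+(-11)) − (-5) = -75 → (-75,-29,-11)

-75,-29,-11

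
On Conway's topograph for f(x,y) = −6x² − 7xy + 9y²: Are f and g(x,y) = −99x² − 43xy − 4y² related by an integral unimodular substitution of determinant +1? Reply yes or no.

D₁ = 265, D₂ = 265
river cycle of f (length 22): (9, 7, -6), (-6, 5, 10), (10, 15, -1), (-1, 15, 10), (10, 5, -6), (-6, 7, 9), (9, 11, -4), (-4, 13, 6), (6, 11, -6), (-6, 13, 4), … (12 more)
river cycle of g (length 22): (-4, 11, 9), (9, 7, -6), (-6, 5, 10), (10, 15, -1), (-1, 15, 10), (10, 5, -6), (-6, 7, 9), (9, 11, -4), (-4, 13, 6), (6, 11, -6), … (12 more)
cycles coincide ⇒ equivalent

yes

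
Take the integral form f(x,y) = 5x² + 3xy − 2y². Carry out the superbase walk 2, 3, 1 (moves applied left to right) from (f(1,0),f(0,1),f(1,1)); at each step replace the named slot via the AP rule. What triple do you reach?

start (5,-2,6) = (f(1,0),f(0,1),f(1,1))
replace slot 2: 2·(5+6) − (-2) = 24 → (5,24,6)
replace slot 3: 2·(5+24) − 6 = 52 → (5,24,52)
replace slot 1: 2·(24+52) − 5 = 147 → (147,24,52)

147,24,52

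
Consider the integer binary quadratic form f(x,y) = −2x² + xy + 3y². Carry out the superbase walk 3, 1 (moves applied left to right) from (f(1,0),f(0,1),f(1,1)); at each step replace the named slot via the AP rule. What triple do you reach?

start (-2,3,2) = (f(1,0),f(0,1),f(1,1))
replace slot 3: 2·((-2)+3) − 2 = 0 → (-2,3,0)
replace slot 1: 2·(3+0) − (-2) = 8 → (8,3,0)

8,3,0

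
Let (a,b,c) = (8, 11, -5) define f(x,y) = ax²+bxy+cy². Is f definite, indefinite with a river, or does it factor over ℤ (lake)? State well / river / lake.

D = b²−4ac = 11² − 4·8·(-5) = 281
D > 0 non-square ⇒ indefinite ⇒ periodic river

river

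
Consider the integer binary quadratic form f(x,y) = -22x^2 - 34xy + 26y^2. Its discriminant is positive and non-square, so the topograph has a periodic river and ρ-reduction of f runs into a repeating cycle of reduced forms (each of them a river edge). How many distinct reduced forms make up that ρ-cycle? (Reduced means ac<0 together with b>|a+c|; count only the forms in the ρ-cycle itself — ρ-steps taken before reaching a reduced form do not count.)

D = 3444, ⌊√D⌋ = 58
descent: ρ → (26,34,-22)  [lands on river]
river: ρ → (-22,54,6)
river: ρ → (6,54,-22)
river: ρ → (-22,34,26)
river: ρ → (26,18,-30)
river: ρ → (-30,42,14)
river: ρ → (14,42,-30)
river: ρ → (-30,18,26)
ρ-cycle length = 8 (tail of 1 descent step not counted)

8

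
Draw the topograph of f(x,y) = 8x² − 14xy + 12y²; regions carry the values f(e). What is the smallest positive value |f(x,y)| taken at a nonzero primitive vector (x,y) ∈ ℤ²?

translate: b→2 (≡-14 mod 16), so (8,-14,12)→(8,2,6)
flip: (8,2,6)→(6,-2,8)
reduced (well bottom): (6,-2,8) with a≤c, −a<b≤a
well minimum = a = 6

6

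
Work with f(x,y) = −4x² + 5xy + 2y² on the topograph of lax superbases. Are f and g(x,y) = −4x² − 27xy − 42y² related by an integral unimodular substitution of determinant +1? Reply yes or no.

D₁ = 57, D₂ = 57
river cycle of f (length 6): (2, 7, -1), (-1, 7, 2), (2, 5, -4), (-4, 3, 3), (3, 3, -4), (-4, 5, 2)
river cycle of g (length 6): (-4, 5, 2), (2, 7, -1), (-1, 7, 2), (2, 5, -4), (-4, 3, 3), (3, 3, -4)
cycles coincide ⇒ equivalent

yes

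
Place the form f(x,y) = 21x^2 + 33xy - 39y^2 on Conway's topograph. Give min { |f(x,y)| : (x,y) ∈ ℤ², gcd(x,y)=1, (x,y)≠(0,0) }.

river: ρ → (-39,45,15)
river: ρ → (15,45,-39)
river: ρ → (-39,33,21)
river: ρ → (21,51,-21)
river: ρ → (-21,33,39)
river: ρ → (39,45,-15)
river: ρ → (-15,45,39)
river: ρ → (39,33,-21)
river: ρ → (-21,51,21)
river: ρ → (21,33,-39)
closes: descent 0, river 10
min |a| on river = 15

15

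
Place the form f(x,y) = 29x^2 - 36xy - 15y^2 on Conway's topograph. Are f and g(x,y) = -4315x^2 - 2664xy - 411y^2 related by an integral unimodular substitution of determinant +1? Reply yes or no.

D₁ = 3036, D₂ = 3036
river cycle of f (length 6): (-15, 36, 29), (29, 22, -22), (-22, 22, 29), (29, 36, -15), (-15, 54, 2), (2, 54, -15)
river cycle of g (length 6): (-22, 22, 29), (29, 36, -15), (-15, 54, 2), (2, 54, -15), (-15, 36, 29), (29, 22, -22)
cycles coincide ⇒ equivalent

yes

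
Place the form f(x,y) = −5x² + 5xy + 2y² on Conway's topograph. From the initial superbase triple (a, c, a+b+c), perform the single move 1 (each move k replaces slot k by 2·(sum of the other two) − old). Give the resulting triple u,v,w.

start (-5,2,2) = (f(1,0),f(0,1),f(1,1))
replace slot 1: 2·(2+2) − (-5) = 13 → (13,2,2)

13,2,2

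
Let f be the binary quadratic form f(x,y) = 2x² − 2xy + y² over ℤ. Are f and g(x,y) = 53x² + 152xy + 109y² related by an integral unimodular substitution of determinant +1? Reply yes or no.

D₁ = -4, D₂ = -4
f: translate: b→2 (≡-2 mod 4), so (2,-2,1)→(2,2,1)
f: flip: (2,2,1)→(1,-2,2)
f: translate: b→0 (≡-2 mod 2), so (1,-2,2)→(1,0,1)
f: reduced (well bottom): (1,0,1) with a≤c, −a<b≤a
g: translate: b→46 (≡152 mod 106), so (53,152,109)→(53,46,10)
g: flip: (53,46,10)→(10,-46,53)
g: translate: b→-6 (≡-46 mod 20), so (10,-46,53)→(10,-6,1)
g: flip: (10,-6,1)→(1,6,10)
g: translate: b→0 (≡6 mod 2), so (1,6,10)→(1,0,1)
g: reduced (well bottom): (1,0,1) with a≤c, −a<b≤a
reduced forms (1, 0, 1) vs (1, 0, 1) ⇒ equivalent

yes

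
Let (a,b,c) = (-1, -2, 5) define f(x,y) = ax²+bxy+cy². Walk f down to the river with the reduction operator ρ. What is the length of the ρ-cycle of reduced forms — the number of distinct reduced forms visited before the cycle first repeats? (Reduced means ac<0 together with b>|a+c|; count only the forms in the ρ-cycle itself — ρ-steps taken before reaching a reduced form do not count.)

D = 24, ⌊√D⌋ = 4
descent: ρ → (5,2,-1)
descent: ρ → (-1,4,2)  [lands on river]
river: ρ → (2,4,-1)
ρ-cycle length = 2 (tail of 2 descent steps not counted)

2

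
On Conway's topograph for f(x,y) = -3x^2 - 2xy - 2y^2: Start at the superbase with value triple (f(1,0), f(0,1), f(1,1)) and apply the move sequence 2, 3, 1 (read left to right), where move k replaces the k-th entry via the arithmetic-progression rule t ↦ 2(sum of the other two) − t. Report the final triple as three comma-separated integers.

start (-3,-2,-7) = (f(1,0),f(0,1),f(1,1))
replace slot 2: 2·((-3)+(-7)) − (-2) = -18 → (-3,-18,-7)
replace slot 3: 2·((-3)+(-18)) − (-7) = -35 → (-3,-18,-35)
replace slot 1: 2·((-18)+(-35)) − (-3) = -103 → (-103,-18,-35)

-103,-18,-35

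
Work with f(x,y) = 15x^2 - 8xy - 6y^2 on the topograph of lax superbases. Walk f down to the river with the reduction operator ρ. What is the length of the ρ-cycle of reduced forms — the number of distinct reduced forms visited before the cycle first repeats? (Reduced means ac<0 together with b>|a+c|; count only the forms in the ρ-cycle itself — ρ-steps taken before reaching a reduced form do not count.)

D = 424, ⌊√D⌋ = 20
descent: ρ → (-6,20,1)  [lands on river]
river: ρ → (1,20,-6)
river: ρ → (-6,16,7)
river: ρ → (7,12,-10)
river: ρ → (-10,8,9)
river: ρ → (9,10,-9)
river: ρ → (-9,8,10)
river: ρ → (10,12,-7)
river: ρ → (-7,16,6)
river: ρ → (6,20,-1)
river: ρ → (-1,20,6)
river: ρ → (6,16,-7)
river: ρ → (-7,12,10)
river: ρ → (10,8,-9)
river: ρ → (-9,10,9)
river: ρ → (9,8,-10)
river: ρ → (-10,12,7)
river: ρ → (7,16,-6)
ρ-cycle length = 18 (tail of 1 descent step not counted)

18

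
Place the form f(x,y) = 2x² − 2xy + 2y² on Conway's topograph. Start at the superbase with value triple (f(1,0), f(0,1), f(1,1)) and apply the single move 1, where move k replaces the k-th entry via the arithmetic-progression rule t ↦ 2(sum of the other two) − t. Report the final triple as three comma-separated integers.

start (2,2,2) = (f(1,0),f(0,1),f(1,1))
replace slot 1: 2·(2+2) − 2 = 6 → (6,2,2)

6,2,2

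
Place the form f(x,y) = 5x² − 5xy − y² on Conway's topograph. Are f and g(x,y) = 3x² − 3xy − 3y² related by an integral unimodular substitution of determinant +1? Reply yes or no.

D₁ = 45, D₂ = 45
river cycle of f (length 2): (-1, 5, 5), (5, 5, -1)
river cycle of g (length 2): (-3, 3, 3), (3, 3, -3)
cycles differ ⇒ inequivalent

no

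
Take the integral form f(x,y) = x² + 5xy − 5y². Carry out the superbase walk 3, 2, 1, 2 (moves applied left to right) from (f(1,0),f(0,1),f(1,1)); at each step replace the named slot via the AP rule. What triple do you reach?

start (1,-5,1) = (f(1,0),f(0,1),f(1,1))
replace slot 3: 2·(1+(-5)) − 1 = -9 → (1,-5,-9)
replace slot 2: 2·(1+(-9)) − (-5) = -11 → (1,-11,-9)
replace slot 1: 2·((-11)+(-9)) − 1 = -41 → (-41,-11,-9)
replace slot 2: 2·((-41)+(-9)) − (-11) = -89 → (-41,-89,-9)

-41,-89,-9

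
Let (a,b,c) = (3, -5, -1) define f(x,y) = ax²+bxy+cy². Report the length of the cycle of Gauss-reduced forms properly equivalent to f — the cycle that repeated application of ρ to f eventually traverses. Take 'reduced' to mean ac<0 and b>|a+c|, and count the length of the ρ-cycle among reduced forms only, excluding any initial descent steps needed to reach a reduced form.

D = 37, ⌊√D⌋ = 6
descent: ρ → (-1,5,3)  [lands on river]
river: ρ → (3,1,-3)
river: ρ → (-3,5,1)
river: ρ → (1,5,-3)
river: ρ → (-3,1,3)
river: ρ → (3,5,-1)
ρ-cycle length = 6 (tail of 1 descent step not counted)

6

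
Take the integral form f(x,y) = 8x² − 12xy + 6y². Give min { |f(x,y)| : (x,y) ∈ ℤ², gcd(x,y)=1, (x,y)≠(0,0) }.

translate: b→4 (≡-12 mod 16), so (8,-12,6)→(8,4,2)
flip: (8,4,2)→(2,-4,8)
translate: b→0 (≡-4 mod 4), so (2,-4,8)→(2,0,6)
reduced (well bottom): (2,0,6) with a≤c, −a<b≤a
well minimum = a = 2

2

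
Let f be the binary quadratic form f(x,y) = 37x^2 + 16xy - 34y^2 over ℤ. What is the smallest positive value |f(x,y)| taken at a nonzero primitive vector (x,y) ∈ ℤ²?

river: ρ → (-34,52,19)
river: ρ → (19,62,-19)
river: ρ → (-19,52,34)
river: ρ → (34,16,-37)
river: ρ → (-37,58,13)
river: ρ → (13,72,-2)
river: ρ → (-2,72,13)
river: ρ → (13,58,-37)
river: ρ → (-37,16,34)
river: ρ → (34,52,-19)
river: ρ → (-19,62,19)
river: ρ → (19,52,-34)
river: ρ → (-34,16,37)
river: ρ → (37,58,-13)
river: ρ → (-13,72,2)
river: ρ → (2,72,-13)
river: ρ → (-13,58,37)
river: ρ → (37,16,-34)
closes: descent 0, river 18
min |a| on river = 2

2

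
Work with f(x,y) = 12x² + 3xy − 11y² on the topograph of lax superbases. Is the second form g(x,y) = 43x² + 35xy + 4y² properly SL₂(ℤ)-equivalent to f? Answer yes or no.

D₁ = 537, D₂ = 537
river cycle of f (length 16): (-11, 19, 4), (4, 21, -6), (-6, 15, 13), (13, 11, -8), (-8, 21, 3), (3, 21, -8), (-8, 11, 13), (13, 15, -6), (-6, 21, 4), (4, 19, -11), … (6 more)
river cycle of g (length 16): (4, 21, -6), (-6, 15, 13), (13, 11, -8), (-8, 21, 3), (3, 21, -8), (-8, 11, 13), (13, 15, -6), (-6, 21, 4), (4, 19, -11), (-11, 3, 12), … (6 more)
cycles coincide ⇒ equivalent

yes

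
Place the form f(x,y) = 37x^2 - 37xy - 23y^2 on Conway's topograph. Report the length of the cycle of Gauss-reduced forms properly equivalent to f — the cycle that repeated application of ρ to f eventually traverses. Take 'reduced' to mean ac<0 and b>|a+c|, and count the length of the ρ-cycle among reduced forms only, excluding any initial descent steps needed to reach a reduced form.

D = 4773, ⌊√D⌋ = 69
descent: ρ → (-23,37,37)  [lands on river]
river: ρ → (37,37,-23)
river: ρ → (-23,55,19)
river: ρ → (19,59,-17)
river: ρ → (-17,43,43)
river: ρ → (43,43,-17)
river: ρ → (-17,59,19)
river: ρ → (19,55,-23)
ρ-cycle length = 8 (tail of 1 descent step not counted)

8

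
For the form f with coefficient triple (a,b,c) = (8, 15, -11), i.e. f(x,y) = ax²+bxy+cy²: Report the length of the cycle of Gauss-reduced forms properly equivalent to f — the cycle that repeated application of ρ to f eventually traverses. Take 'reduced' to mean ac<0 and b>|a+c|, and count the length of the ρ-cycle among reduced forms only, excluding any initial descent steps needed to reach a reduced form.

D = 577, ⌊√D⌋ = 24
river: ρ → (-11,7,12)
river: ρ → (12,17,-6)
river: ρ → (-6,19,9)
river: ρ → (9,17,-8)
river: ρ → (-8,15,11)
river: ρ → (11,7,-12)
river: ρ → (-12,17,6)
river: ρ → (6,19,-9)
river: ρ → (-9,17,8)
river: ρ → (8,15,-11)
ρ-cycle length = 10 (tail of 0 descent steps not counted)

10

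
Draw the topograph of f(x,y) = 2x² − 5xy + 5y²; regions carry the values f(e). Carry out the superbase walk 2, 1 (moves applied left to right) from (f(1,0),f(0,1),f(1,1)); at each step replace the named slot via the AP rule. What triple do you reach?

start (2,5,2) = (f(1,0),f(0,1),f(1,1))
replace slot 2: 2·(2+2) − 5 = 3 → (2,3,2)
replace slot 1: 2·(3+2) − 2 = 8 → (8,3,2)

8,3,2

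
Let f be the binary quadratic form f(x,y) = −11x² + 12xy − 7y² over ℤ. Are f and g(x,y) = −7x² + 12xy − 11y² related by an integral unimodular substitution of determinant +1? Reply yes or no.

D₁ = -164, D₂ = -164
f is negative-definite; reduce −f:
−f: translate: b→10 (≡-12 mod 22), so (11,-12,7)→(11,10,6)
−f: flip: (11,10,6)→(6,-10,11)
−f: translate: b→2 (≡-10 mod 12), so (6,-10,11)→(6,2,7)
−f: reduced (well bottom): (6,2,7) with a≤c, −a<b≤a
flip sign back: reduced form of f is (-6,-2,-7)
g is negative-definite; reduce −g:
−g: translate: b→2 (≡-12 mod 14), so (7,-12,11)→(7,2,6)
−g: flip: (7,2,6)→(6,-2,7)
−g: reduced (well bottom): (6,-2,7) with a≤c, −a<b≤a
flip sign back: reduced form of g is (-6,2,-7)
reduced forms (-6, -2, -7) vs (-6, 2, -7) ⇒ inequivalent

no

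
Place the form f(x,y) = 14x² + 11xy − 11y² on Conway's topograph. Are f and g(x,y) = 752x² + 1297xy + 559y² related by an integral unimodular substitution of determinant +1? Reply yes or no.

D₁ = 737, D₂ = 737
river cycle of f (length 18): (-11, 11, 14), (14, 17, -8), (-8, 15, 16), (16, 17, -7), (-7, 25, 4), (4, 23, -13), (-13, 3, 14), (14, 25, -2), (-2, 27, 1), (1, 27, -2), … (8 more)
river cycle of g (length 18): (14, 11, -11), (-11, 11, 14), (14, 17, -8), (-8, 15, 16), (16, 17, -7), (-7, 25, 4), (4, 23, -13), (-13, 3, 14), (14, 25, -2), (-2, 27, 1), … (8 more)
cycles coincide ⇒ equivalent

yes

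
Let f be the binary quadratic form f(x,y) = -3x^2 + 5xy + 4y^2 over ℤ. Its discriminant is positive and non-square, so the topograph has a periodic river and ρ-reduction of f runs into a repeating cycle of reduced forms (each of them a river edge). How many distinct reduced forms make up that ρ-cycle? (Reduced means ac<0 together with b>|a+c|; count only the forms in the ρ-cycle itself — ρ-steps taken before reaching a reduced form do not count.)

D = 73, ⌊√D⌋ = 8
river: ρ → (4,3,-4)
river: ρ → (-4,5,3)
river: ρ → (3,7,-2)
river: ρ → (-2,5,6)
river: ρ → (6,7,-1)
river: ρ → (-1,7,6)
river: ρ → (6,5,-2)
river: ρ → (-2,7,3)
river: ρ → (3,5,-4)
river: ρ → (-4,3,4)
river: ρ → (4,5,-3)
river: ρ → (-3,7,2)
river: ρ → (2,5,-6)
river: ρ → (-6,7,1)
river: ρ → (1,7,-6)
river: ρ → (-6,5,2)
river: ρ → (2,7,-3)
river: ρ → (-3,5,4)
ρ-cycle length = 18 (tail of 0 descent steps not counted)

18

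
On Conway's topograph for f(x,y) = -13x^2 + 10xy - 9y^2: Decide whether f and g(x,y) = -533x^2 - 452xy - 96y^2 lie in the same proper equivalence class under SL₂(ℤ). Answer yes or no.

D₁ = -368, D₂ = -368
f is negative-definite; reduce −f:
−f: flip: (13,-10,9)→(9,10,13)
−f: translate: b→-8 (≡10 mod 18), so (9,10,13)→(9,-8,12)
−f: reduced (well bottom): (9,-8,12) with a≤c, −a<b≤a
flip sign back: reduced form of f is (-9,8,-12)
g is negative-definite; reduce −g:
−g: flip: (533,452,96)→(96,-452,533)
−g: translate: b→-68 (≡-452 mod 192), so (96,-452,533)→(96,-68,13)
−g: flip: (96,-68,13)→(13,68,96)
−g: translate: b→-10 (≡68 mod 26), so (13,68,96)→(13,-10,9)
−g: flip: (13,-10,9)→(9,10,13)
−g: translate: b→-8 (≡10 mod 18), so (9,10,13)→(9,-8,12)
−g: reduced (well bottom): (9,-8,12) with a≤c, −a<b≤a
flip sign back: reduced form of g is (-9,8,-12)
reduced forms (-9, 8, -12) vs (-9, 8, -12) ⇒ equivalent

yes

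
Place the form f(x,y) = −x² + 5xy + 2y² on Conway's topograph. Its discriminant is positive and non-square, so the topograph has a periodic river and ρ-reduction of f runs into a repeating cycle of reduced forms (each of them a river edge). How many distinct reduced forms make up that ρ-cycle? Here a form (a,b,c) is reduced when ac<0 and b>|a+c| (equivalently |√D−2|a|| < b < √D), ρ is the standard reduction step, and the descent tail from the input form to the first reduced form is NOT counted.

D = 33, ⌊√D⌋ = 5
river: ρ → (2,3,-3)
river: ρ → (-3,3,2)
river: ρ → (2,5,-1)
river: ρ → (-1,5,2)
ρ-cycle length = 4 (tail of 0 descent steps not counted)

4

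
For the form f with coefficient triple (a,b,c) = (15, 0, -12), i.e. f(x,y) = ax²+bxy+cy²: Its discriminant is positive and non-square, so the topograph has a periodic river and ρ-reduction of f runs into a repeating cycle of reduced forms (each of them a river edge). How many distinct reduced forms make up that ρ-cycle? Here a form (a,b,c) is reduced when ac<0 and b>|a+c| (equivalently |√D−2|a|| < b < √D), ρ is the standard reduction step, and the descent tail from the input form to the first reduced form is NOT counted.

D = 720, ⌊√D⌋ = 26
descent: ρ → (-12,24,3)  [lands on river]
river: ρ → (3,24,-12)
ρ-cycle length = 2 (tail of 1 descent step not counted)

2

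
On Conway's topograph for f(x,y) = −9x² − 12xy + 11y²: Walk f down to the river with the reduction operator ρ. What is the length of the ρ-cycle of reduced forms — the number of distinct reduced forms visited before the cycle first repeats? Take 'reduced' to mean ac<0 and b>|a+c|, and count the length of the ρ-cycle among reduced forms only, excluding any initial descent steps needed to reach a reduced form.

D = 540, ⌊√D⌋ = 23
descent: ρ → (11,12,-9)  [lands on river]
river: ρ → (-9,6,14)
river: ρ → (14,22,-1)
river: ρ → (-1,22,14)
river: ρ → (14,6,-9)
river: ρ → (-9,12,11)
river: ρ → (11,10,-10)
river: ρ → (-10,10,11)
ρ-cycle length = 8 (tail of 1 descent step not counted)

8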